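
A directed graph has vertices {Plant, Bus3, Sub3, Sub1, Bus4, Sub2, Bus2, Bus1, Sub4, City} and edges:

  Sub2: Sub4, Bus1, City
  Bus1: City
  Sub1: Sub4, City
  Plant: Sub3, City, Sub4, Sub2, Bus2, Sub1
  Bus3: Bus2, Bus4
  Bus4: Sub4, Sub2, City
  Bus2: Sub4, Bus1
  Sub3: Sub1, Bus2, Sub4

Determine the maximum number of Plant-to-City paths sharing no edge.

Assign every edge capacity 1; by Menger, the answer equals the max flow.
Path Plant→City (+1); total 1.
Path Plant→Sub1→City (+1); total 2.
Path Plant→Sub2→City (+1); total 3.
Path Plant→Bus2→Bus1→City (+1); total 4.
No residual Plant→City path; max flow = 4.
Certifying cut of size 4: {Bus2→Bus1, Plant→City, Plant→Sub2, Sub1→City}.

4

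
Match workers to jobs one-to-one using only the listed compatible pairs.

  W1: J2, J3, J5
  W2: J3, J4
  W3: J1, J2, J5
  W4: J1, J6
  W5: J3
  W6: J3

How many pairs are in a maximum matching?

5

Unit-capacity flow: source→left, listed edges, right→sink; max matching = max flow.
Augmenting path W1→J2 (+1); matched 1.
Augmenting path W2→J3 (+1); matched 2.
Augmenting path W3→J1 (+1); matched 3.
Augmenting path W4→J6 (+1); matched 4.
Augmenting path W5→J3→W2→J4 (+1); matched 5.
No augmenting path remains; maximum matching = 5.
König certificate: {W1, W2, W3, W4, J3} is a vertex cover of size 5 (every listed pair touches it), so no matching can be larger.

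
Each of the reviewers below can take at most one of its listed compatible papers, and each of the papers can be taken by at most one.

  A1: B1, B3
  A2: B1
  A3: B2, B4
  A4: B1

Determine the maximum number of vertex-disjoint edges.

3

Unit-capacity flow: source→left, listed edges, right→sink; max matching = max flow.
Augmenting path A1→B1 (+1); matched 1.
Augmenting path A3→B2 (+1); matched 2.
Augmenting path A2→B1→A1→B3 (+1); matched 3.
No augmenting path remains; maximum matching = 3.
König certificate: {A1, A3, B1} is a vertex cover of size 3 (every listed pair touches it), so no matching can be larger.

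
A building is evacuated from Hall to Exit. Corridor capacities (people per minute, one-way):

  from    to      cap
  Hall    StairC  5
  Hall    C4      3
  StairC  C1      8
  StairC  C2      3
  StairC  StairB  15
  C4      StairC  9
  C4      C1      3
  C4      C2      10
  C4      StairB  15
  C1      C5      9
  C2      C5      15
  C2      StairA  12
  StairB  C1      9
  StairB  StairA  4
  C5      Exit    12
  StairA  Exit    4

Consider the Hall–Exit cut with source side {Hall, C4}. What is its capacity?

Edges leaving {Hall, C4}: Hall→StairC (5), C4→StairC (9), C4→C1 (3), C4→C2 (10), C4→StairB (15).
Cut capacity = 5 + 9 + 3 + 10 + 15 = 42.

42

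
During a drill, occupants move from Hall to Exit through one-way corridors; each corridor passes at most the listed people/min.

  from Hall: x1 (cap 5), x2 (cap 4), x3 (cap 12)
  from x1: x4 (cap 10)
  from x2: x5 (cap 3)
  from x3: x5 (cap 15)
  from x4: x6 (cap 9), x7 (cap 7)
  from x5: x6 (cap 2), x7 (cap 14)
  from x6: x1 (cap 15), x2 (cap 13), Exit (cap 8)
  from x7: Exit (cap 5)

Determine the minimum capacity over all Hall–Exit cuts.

Augment Hall→x1→x4→x6→Exit: bottleneck 5, flow now 5.
Augment Hall→x2→x5→x6→Exit: bottleneck 2, flow now 7.
Augment Hall→x2→x5→x7→Exit: bottleneck 1, flow now 8.
Augment Hall→x3→x5→x7→Exit: bottleneck 4, flow now 12.
No augmenting path remains; maximum flow = 12.
By max-flow min-cut, the minimum cut capacity equals the max flow.
In the residual graph, reachable from Hall: {Hall, x2, x3, x5, x7}.
Min-cut edges: Hall→x1 (5), x5→x6 (2), x7→Exit (5); capacity 5 + 2 + 5 = 12.

12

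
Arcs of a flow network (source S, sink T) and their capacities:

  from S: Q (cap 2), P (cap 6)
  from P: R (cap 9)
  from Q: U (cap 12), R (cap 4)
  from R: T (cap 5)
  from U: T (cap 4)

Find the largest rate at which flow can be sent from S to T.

Augment S→P→R→T: bottleneck 5, flow now 5.
Augment S→Q→U→T: bottleneck 2, flow now 7.
No augmenting path remains; maximum flow = 7.
In the residual graph, reachable from S: {S, P, R}.
Min-cut edges: S→Q (2), R→T (5); capacity 2 + 5 = 7.
This cut is saturated, so no flow can exceed 7.

7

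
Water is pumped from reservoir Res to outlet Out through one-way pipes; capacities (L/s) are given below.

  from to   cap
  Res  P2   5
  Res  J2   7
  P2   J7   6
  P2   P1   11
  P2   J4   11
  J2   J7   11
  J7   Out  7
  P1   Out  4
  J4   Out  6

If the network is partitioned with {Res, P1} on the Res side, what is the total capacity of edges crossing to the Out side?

16

Edges leaving {Res, P1}: Res→P2 (5), Res→J2 (7), P1→Out (4).
Cut capacity = 5 + 7 + 4 = 16.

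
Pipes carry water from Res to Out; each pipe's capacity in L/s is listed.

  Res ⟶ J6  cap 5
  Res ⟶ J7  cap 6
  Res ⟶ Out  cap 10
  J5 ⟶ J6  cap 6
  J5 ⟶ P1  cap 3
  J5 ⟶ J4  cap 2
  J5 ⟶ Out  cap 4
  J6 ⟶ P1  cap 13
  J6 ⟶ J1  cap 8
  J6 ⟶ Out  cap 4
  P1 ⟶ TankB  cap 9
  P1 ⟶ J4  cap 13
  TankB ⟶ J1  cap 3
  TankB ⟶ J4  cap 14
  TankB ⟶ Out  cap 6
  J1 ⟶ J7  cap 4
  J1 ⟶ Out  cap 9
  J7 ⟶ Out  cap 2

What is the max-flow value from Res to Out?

Augment Res→Out: bottleneck 10, flow now 10.
Augment Res→J6→Out: bottleneck 4, flow now 14.
Augment Res→J7→Out: bottleneck 2, flow now 16.
Augment Res→J6→J1→Out: bottleneck 1, flow now 17.
No augmenting path remains; maximum flow = 17.
In the residual graph, reachable from Res: {Res, J7}.
Min-cut edges: Res→J6 (5), Res→Out (10), J7→Out (2); capacity 5 + 10 + 2 = 17.
This cut is saturated, so no flow can exceed 17.

17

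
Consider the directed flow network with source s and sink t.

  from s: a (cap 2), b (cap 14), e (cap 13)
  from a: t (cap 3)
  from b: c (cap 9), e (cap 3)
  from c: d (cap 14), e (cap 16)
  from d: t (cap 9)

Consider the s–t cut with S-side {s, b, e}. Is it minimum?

Yes — it is a minimum cut (capacity 11).

Given cut capacity: 2 + 9 = 11.
Augment s→a→t: bottleneck 2, flow now 2.
Augment s→b→c→d→t: bottleneck 9, flow now 11.
No augmenting path remains; maximum flow = 11.
Cut capacity 11 equals the max flow, so it is a minimum cut.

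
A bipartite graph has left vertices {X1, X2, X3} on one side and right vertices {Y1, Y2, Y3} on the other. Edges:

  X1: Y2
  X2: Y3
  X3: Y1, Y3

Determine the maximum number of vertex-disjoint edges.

Unit-capacity flow: source→left, listed edges, right→sink; max matching = max flow.
Augmenting path X1→Y2 (+1); matched 1.
Augmenting path X2→Y3 (+1); matched 2.
Augmenting path X3→Y1 (+1); matched 3.
No augmenting path remains; maximum matching = 3.
König certificate: {X1, X2, X3} is a vertex cover of size 3 (every listed pair touches it), so no matching can be larger.

3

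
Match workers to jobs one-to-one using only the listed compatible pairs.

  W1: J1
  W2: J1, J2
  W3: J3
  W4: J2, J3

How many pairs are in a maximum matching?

Unit-capacity flow: source→left, listed edges, right→sink; max matching = max flow.
Augmenting path W1→J1 (+1); matched 1.
Augmenting path W2→J2 (+1); matched 2.
Augmenting path W3→J3 (+1); matched 3.
No augmenting path remains; maximum matching = 3.
König certificate: {J1, J2, J3} is a vertex cover of size 3 (every listed pair touches it), so no matching can be larger.

3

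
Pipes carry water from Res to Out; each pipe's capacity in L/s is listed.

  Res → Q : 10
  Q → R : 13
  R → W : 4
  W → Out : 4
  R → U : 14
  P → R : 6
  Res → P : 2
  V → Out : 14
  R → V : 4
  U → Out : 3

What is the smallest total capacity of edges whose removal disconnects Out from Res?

11

Augment Res→P→R→U→Out: bottleneck 2, flow now 2.
Augment Res→Q→R→U→Out: bottleneck 1, flow now 3.
Augment Res→Q→R→V→Out: bottleneck 4, flow now 7.
Augment Res→Q→R→W→Out: bottleneck 4, flow now 11.
No augmenting path remains; maximum flow = 11.
By max-flow min-cut, the minimum cut capacity equals the max flow.
In the residual graph, reachable from Res: {Res, P, Q, R, U}.
Min-cut edges: R→V (4), R→W (4), U→Out (3); capacity 4 + 4 + 3 = 11.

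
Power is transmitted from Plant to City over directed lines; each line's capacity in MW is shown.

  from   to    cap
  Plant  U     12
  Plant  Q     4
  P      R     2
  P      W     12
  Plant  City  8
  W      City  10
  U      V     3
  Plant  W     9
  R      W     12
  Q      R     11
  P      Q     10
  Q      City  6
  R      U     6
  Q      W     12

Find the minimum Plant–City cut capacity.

21

Augment Plant→City: bottleneck 8, flow now 8.
Augment Plant→Q→City: bottleneck 4, flow now 12.
Augment Plant→W→City: bottleneck 9, flow now 21.
No augmenting path remains; maximum flow = 21.
By max-flow min-cut, the minimum cut capacity equals the max flow.
In the residual graph, reachable from Plant: {Plant, U, V}.
Min-cut edges: Plant→Q (4), Plant→W (9), Plant→City (8); capacity 4 + 9 + 8 = 21.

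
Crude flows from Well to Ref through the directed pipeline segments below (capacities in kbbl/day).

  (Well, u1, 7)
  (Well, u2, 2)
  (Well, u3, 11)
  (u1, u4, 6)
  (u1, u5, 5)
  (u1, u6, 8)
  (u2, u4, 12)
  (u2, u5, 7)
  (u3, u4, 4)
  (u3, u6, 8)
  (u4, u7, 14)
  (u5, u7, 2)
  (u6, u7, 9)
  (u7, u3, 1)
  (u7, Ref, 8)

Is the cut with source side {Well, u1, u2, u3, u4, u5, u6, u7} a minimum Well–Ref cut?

Given cut capacity: 8 = 8.
Augment Well→u1→u4→u7→Ref: bottleneck 6, flow now 6.
Augment Well→u1→u5→u7→Ref: bottleneck 1, flow now 7.
Augment Well→u2→u4→u7→Ref: bottleneck 1, flow now 8.
No augmenting path remains; maximum flow = 8.
Cut capacity 8 equals the max flow, so it is a minimum cut.

Yes — it is a minimum cut (capacity 8).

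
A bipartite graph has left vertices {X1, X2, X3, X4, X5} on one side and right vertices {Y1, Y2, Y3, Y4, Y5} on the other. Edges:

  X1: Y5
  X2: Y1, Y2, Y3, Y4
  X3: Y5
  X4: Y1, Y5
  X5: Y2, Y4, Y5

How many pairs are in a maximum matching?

Unit-capacity flow: source→left, listed edges, right→sink; max matching = max flow.
Augmenting path X1→Y5 (+1); matched 1.
Augmenting path X2→Y1 (+1); matched 2.
Augmenting path X5→Y2 (+1); matched 3.
Augmenting path X4→Y1→X2→Y3 (+1); matched 4.
No augmenting path remains; maximum matching = 4.
König certificate: {X2, X4, X5, Y5} is a vertex cover of size 4 (every listed pair touches it), so no matching can be larger.

4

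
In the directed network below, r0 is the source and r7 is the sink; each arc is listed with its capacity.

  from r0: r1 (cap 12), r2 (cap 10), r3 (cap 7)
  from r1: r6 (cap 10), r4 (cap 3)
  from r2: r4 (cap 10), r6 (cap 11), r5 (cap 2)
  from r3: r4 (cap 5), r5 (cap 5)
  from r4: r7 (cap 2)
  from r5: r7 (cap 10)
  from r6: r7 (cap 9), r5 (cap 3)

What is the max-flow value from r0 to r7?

Augment r0→r1→r4→r7: bottleneck 2, flow now 2.
Augment r0→r1→r6→r7: bottleneck 9, flow now 11.
Augment r0→r2→r5→r7: bottleneck 2, flow now 13.
Augment r0→r3→r5→r7: bottleneck 5, flow now 18.
Augment r0→r1→r6→r5→r7: bottleneck 1, flow now 19.
Augment r0→r2→r6→r5→r7: bottleneck 2, flow now 21.
No augmenting path remains; maximum flow = 21.
In the residual graph, reachable from r0: {r0, r1, r2, r3, r4, r6}.
Min-cut edges: r2→r5 (2), r3→r5 (5), r4→r7 (2), r6→r5 (3), r6→r7 (9); capacity 2 + 5 + 2 + 3 + 9 = 21.
This cut is saturated, so no flow can exceed 21.

21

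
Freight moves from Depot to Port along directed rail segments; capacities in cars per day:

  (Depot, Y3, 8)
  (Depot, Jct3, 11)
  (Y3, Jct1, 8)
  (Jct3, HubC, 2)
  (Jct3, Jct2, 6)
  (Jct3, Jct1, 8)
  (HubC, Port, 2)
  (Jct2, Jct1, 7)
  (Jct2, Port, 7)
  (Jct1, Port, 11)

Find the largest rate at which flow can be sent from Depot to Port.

19

Augment Depot→Y3→Jct1→Port: bottleneck 8, flow now 8.
Augment Depot→Jct3→HubC→Port: bottleneck 2, flow now 10.
Augment Depot→Jct3→Jct2→Port: bottleneck 6, flow now 16.
Augment Depot→Jct3→Jct1→Port: bottleneck 3, flow now 19.
No augmenting path remains; maximum flow = 19.
In the residual graph, reachable from Depot: {Depot}.
Min-cut edges: Depot→Y3 (8), Depot→Jct3 (11); capacity 8 + 11 = 19.
This cut is saturated, so no flow can exceed 19.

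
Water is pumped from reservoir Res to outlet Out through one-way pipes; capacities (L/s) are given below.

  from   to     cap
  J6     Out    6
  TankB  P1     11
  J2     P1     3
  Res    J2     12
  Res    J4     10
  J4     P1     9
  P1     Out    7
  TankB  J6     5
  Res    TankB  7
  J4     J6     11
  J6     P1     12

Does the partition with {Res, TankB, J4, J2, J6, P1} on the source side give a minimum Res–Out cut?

Yes — it is a minimum cut (capacity 13).

Given cut capacity: 6 + 7 = 13.
Augment Res→TankB→J6→Out: bottleneck 5, flow now 5.
Augment Res→TankB→P1→Out: bottleneck 2, flow now 7.
Augment Res→J4→J6→Out: bottleneck 1, flow now 8.
Augment Res→J4→P1→Out: bottleneck 5, flow now 13.
No augmenting path remains; maximum flow = 13.
Cut capacity 13 equals the max flow, so it is a minimum cut.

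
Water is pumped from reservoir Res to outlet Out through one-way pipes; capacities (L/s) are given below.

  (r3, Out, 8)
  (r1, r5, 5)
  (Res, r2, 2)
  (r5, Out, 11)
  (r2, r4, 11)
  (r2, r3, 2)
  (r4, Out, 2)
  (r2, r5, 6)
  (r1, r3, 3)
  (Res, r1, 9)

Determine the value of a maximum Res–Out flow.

10

Augment Res→r1→r3→Out: bottleneck 3, flow now 3.
Augment Res→r1→r5→Out: bottleneck 5, flow now 8.
Augment Res→r2→r3→Out: bottleneck 2, flow now 10.
No augmenting path remains; maximum flow = 10.
In the residual graph, reachable from Res: {Res, r1}.
Min-cut edges: Res→r2 (2), r1→r3 (3), r1→r5 (5); capacity 2 + 3 + 5 = 10.
This cut is saturated, so no flow can exceed 10.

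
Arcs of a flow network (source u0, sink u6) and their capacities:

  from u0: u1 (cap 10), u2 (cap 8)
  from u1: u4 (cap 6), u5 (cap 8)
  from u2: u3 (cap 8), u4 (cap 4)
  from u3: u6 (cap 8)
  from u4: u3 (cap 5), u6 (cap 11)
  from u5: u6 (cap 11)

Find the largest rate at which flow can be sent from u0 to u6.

Augment u0→u1→u4→u6: bottleneck 6, flow now 6.
Augment u0→u1→u5→u6: bottleneck 4, flow now 10.
Augment u0→u2→u3→u6: bottleneck 8, flow now 18.
No augmenting path remains; maximum flow = 18.
In the residual graph, reachable from u0: {u0}.
Min-cut edges: u0→u1 (10), u0→u2 (8); capacity 10 + 8 = 18.
This cut is saturated, so no flow can exceed 18.

18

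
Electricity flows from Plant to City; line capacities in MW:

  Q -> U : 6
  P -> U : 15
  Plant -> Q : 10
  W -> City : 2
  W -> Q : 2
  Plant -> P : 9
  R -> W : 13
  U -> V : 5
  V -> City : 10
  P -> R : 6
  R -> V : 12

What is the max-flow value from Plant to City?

Augment Plant→P→R→V→City: bottleneck 6, flow now 6.
Augment Plant→P→U→V→City: bottleneck 3, flow now 9.
Augment Plant→Q→U→V→City: bottleneck 1, flow now 10.
Augment Plant→Q→U→V→R→W→City: bottleneck 1, flow now 11. (uses reverse residual edge)
No augmenting path remains; maximum flow = 11.
In the residual graph, reachable from Plant: {Plant, P, Q, U}.
Min-cut edges: P→R (6), U→V (5); capacity 6 + 5 = 11.
This cut is saturated, so no flow can exceed 11.

11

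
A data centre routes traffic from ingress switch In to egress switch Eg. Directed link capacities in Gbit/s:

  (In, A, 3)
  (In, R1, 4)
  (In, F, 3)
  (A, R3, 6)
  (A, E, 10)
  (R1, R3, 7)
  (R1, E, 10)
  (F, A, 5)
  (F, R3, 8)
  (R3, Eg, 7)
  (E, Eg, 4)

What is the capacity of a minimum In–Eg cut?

Augment In→A→R3→Eg: bottleneck 3, flow now 3.
Augment In→R1→R3→Eg: bottleneck 4, flow now 7.
Augment In→F→A→E→Eg: bottleneck 3, flow now 10.
No augmenting path remains; maximum flow = 10.
By max-flow min-cut, the minimum cut capacity equals the max flow.
In the residual graph, reachable from In: {In}.
Min-cut edges: In→A (3), In→R1 (4), In→F (3); capacity 3 + 4 + 3 = 10.

10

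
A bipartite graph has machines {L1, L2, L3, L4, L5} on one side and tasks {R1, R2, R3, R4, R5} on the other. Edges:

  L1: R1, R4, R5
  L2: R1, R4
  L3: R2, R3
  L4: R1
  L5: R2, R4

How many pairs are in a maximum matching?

5

Unit-capacity flow: source→left, listed edges, right→sink; max matching = max flow.
Augmenting path L1→R1 (+1); matched 1.
Augmenting path L2→R4 (+1); matched 2.
Augmenting path L3→R2 (+1); matched 3.
Augmenting path L4→R1→L1→R5 (+1); matched 4.
Augmenting path L5→R2→L3→R3 (+1); matched 5.
No augmenting path remains; maximum matching = 5.
König certificate: {L1, L2, L3, L4, L5} is a vertex cover of size 5 (every listed pair touches it), so no matching can be larger.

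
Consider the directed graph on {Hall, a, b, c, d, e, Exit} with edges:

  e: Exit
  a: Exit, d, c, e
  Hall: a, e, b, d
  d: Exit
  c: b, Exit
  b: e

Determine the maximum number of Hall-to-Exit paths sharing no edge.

Assign every edge capacity 1; by Menger, the answer equals the max flow.
Path Hall→a→Exit (+1); total 1.
Path Hall→d→Exit (+1); total 2.
Path Hall→e→Exit (+1); total 3.
No residual Hall→Exit path; max flow = 3.
Certifying cut of size 3: {Hall→a, Hall→d, e→Exit}.

3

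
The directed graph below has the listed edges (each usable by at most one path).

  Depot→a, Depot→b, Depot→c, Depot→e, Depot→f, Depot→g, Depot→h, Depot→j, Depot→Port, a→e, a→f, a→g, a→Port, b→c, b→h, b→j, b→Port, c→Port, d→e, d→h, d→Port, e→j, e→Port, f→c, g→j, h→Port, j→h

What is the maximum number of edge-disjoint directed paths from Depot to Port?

6

Assign every edge capacity 1; by Menger, the answer equals the max flow.
Path Depot→Port (+1); total 1.
Path Depot→a→Port (+1); total 2.
Path Depot→b→Port (+1); total 3.
Path Depot→c→Port (+1); total 4.
Path Depot→e→Port (+1); total 5.
Path Depot→h→Port (+1); total 6.
No residual Depot→Port path; max flow = 6.
Certifying cut of size 6: {Depot→Port, Depot→a, Depot→b, Depot→e, c→Port, h→Port}.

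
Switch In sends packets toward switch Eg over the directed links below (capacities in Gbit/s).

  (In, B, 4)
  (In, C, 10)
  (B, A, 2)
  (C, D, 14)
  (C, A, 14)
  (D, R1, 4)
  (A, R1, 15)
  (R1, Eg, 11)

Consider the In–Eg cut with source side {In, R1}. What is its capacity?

Edges leaving {In, R1}: In→B (4), In→C (10), R1→Eg (11).
Cut capacity = 4 + 10 + 11 = 25.

25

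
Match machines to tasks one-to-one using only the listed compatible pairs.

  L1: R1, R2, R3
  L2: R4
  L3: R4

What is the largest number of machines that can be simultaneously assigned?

2

Unit-capacity flow: source→left, listed edges, right→sink; max matching = max flow.
Augmenting path L1→R1 (+1); matched 1.
Augmenting path L2→R4 (+1); matched 2.
No augmenting path remains; maximum matching = 2.
König certificate: {L1, R4} is a vertex cover of size 2 (every listed pair touches it), so no matching can be larger.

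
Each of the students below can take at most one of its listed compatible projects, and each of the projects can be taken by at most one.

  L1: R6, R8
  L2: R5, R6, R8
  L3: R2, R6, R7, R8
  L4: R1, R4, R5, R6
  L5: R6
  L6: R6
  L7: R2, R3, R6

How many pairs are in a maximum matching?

6

Unit-capacity flow: source→left, listed edges, right→sink; max matching = max flow.
Augmenting path L1→R6 (+1); matched 1.
Augmenting path L2→R5 (+1); matched 2.
Augmenting path L3→R2 (+1); matched 3.
Augmenting path L4→R1 (+1); matched 4.
Augmenting path L7→R3 (+1); matched 5.
Augmenting path L5→R6→L1→R8 (+1); matched 6.
No augmenting path remains; maximum matching = 6.
König certificate: {L1, L2, L3, L4, L7, R6} is a vertex cover of size 6 (every listed pair touches it), so no matching can be larger.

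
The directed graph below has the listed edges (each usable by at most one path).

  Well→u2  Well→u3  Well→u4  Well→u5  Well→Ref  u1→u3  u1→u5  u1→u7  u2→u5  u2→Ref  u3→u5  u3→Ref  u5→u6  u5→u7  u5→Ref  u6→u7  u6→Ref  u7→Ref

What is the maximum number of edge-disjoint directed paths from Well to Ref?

Assign every edge capacity 1; by Menger, the answer equals the max flow.
Path Well→Ref (+1); total 1.
Path Well→u2→Ref (+1); total 2.
Path Well→u3→Ref (+1); total 3.
Path Well→u5→Ref (+1); total 4.
No residual Well→Ref path; max flow = 4.
Certifying cut of size 4: {Well→Ref, Well→u2, Well→u3, Well→u5}.

4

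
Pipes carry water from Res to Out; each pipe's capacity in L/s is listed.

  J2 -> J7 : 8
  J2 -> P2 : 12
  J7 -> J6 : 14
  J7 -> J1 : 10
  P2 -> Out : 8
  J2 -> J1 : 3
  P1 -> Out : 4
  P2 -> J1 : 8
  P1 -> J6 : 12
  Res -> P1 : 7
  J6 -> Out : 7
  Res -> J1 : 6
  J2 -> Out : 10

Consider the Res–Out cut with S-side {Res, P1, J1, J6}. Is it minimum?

Given cut capacity: 4 + 7 = 11.
Augment Res→P1→Out: bottleneck 4, flow now 4.
Augment Res→P1→J6→Out: bottleneck 3, flow now 7.
No augmenting path remains; maximum flow = 7.
In the residual graph, reachable from Res: {Res, J1}.
Min-cut edges: Res→P1 (7); capacity 7 = 7.
Cut capacity 11 exceeds the max flow 7, so it is not minimum.

No — its capacity is 11, but the minimum cut has capacity 7.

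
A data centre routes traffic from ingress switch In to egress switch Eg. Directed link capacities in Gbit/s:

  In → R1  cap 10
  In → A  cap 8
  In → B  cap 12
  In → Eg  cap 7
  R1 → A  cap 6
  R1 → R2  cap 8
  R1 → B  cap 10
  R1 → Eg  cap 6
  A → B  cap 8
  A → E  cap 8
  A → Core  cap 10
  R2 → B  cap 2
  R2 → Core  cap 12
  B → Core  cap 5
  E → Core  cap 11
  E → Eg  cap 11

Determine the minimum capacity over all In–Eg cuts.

21

Augment In→Eg: bottleneck 7, flow now 7.
Augment In→R1→Eg: bottleneck 6, flow now 13.
Augment In→A→E→Eg: bottleneck 8, flow now 21.
No augmenting path remains; maximum flow = 21.
By max-flow min-cut, the minimum cut capacity equals the max flow.
In the residual graph, reachable from In: {In, R1, A, R2, B, Core}.
Min-cut edges: In→Eg (7), R1→Eg (6), A→E (8); capacity 7 + 6 + 8 = 21.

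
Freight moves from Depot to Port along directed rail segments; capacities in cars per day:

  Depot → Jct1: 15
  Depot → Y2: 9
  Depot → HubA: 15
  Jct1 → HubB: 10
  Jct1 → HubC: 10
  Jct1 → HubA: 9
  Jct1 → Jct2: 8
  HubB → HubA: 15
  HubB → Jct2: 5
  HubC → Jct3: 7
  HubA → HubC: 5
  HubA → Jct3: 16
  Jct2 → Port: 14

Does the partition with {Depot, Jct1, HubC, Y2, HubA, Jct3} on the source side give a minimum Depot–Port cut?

Given cut capacity: 10 + 8 = 18.
Augment Depot→Jct1→Jct2→Port: bottleneck 8, flow now 8.
Augment Depot→Jct1→HubB→Jct2→Port: bottleneck 5, flow now 13.
No augmenting path remains; maximum flow = 13.
In the residual graph, reachable from Depot: {Depot, Jct1, HubB, HubC, Y2, HubA, Jct3}.
Min-cut edges: Jct1→Jct2 (8), HubB→Jct2 (5); capacity 8 + 5 = 13.
Cut capacity 18 exceeds the max flow 13, so it is not minimum.

No — its capacity is 18, but the minimum cut has capacity 13.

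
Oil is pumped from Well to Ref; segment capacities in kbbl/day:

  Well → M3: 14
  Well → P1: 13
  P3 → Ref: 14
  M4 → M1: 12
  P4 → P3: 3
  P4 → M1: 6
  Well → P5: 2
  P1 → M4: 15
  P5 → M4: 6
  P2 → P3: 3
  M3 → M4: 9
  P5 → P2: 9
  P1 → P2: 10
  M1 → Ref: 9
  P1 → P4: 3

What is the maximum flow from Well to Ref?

15

Augment Well→P5→P2→P3→Ref: bottleneck 2, flow now 2.
Augment Well→P1→P2→P3→Ref: bottleneck 1, flow now 3.
Augment Well→P1→M4→M1→Ref: bottleneck 9, flow now 12.
Augment Well→P1→P4→P3→Ref: bottleneck 3, flow now 15.
No augmenting path remains; maximum flow = 15.
In the residual graph, reachable from Well: {Well, P5, P1, M3, P2, M4, M1}.
Min-cut edges: P1→P4 (3), P2→P3 (3), M1→Ref (9); capacity 3 + 3 + 9 = 15.
This cut is saturated, so no flow can exceed 15.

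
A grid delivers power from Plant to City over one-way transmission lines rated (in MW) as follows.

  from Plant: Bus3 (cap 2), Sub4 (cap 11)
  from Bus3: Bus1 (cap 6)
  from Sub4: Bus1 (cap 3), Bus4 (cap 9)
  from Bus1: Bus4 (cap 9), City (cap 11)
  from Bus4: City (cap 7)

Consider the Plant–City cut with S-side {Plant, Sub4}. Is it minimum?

Given cut capacity: 2 + 3 + 9 = 14.
Augment Plant→Bus3→Bus1→City: bottleneck 2, flow now 2.
Augment Plant→Sub4→Bus1→City: bottleneck 3, flow now 5.
Augment Plant→Sub4→Bus4→City: bottleneck 7, flow now 12.
No augmenting path remains; maximum flow = 12.
In the residual graph, reachable from Plant: {Plant, Sub4, Bus4}.
Min-cut edges: Plant→Bus3 (2), Sub4→Bus1 (3), Bus4→City (7); capacity 2 + 3 + 7 = 12.
Cut capacity 14 exceeds the max flow 12, so it is not minimum.

No — its capacity is 14, but the minimum cut has capacity 12.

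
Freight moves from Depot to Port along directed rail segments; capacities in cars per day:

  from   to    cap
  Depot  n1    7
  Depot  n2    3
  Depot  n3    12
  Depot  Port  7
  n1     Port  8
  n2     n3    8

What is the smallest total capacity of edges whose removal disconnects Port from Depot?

Augment Depot→Port: bottleneck 7, flow now 7.
Augment Depot→n1→Port: bottleneck 7, flow now 14.
No augmenting path remains; maximum flow = 14.
By max-flow min-cut, the minimum cut capacity equals the max flow.
In the residual graph, reachable from Depot: {Depot, n2, n3}.
Min-cut edges: Depot→n1 (7), Depot→Port (7); capacity 7 + 7 = 14.

14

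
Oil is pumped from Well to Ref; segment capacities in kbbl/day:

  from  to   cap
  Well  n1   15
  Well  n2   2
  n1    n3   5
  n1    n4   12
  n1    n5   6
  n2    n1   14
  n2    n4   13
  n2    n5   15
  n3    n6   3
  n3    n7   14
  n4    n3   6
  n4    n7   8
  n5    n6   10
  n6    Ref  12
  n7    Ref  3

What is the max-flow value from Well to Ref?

14

Augment Well→n1→n3→n6→Ref: bottleneck 3, flow now 3.
Augment Well→n1→n3→n7→Ref: bottleneck 2, flow now 5.
Augment Well→n1→n4→n7→Ref: bottleneck 1, flow now 6.
Augment Well→n1→n5→n6→Ref: bottleneck 6, flow now 12.
Augment Well→n2→n5→n6→Ref: bottleneck 2, flow now 14.
No augmenting path remains; maximum flow = 14.
In the residual graph, reachable from Well: {Well, n1, n3, n4, n7}.
Min-cut edges: Well→n2 (2), n1→n5 (6), n3→n6 (3), n7→Ref (3); capacity 2 + 6 + 3 + 3 = 14.
This cut is saturated, so no flow can exceed 14.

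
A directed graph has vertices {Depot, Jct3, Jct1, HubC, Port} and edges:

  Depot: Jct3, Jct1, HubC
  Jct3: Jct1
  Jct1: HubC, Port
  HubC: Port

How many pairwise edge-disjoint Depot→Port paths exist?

Assign every edge capacity 1; by Menger, the answer equals the max flow.
Path Depot→Jct1→Port (+1); total 1.
Path Depot→HubC→Port (+1); total 2.
No residual Depot→Port path; max flow = 2.
Certifying cut of size 2: {HubC→Port, Jct1→Port}.

2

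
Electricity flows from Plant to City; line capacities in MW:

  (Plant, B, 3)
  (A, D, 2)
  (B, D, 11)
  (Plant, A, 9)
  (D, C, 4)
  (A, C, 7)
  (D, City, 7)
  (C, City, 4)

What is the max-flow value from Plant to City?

9

Augment Plant→A→C→City: bottleneck 4, flow now 4.
Augment Plant→A→D→City: bottleneck 2, flow now 6.
Augment Plant→B→D→City: bottleneck 3, flow now 9.
No augmenting path remains; maximum flow = 9.
In the residual graph, reachable from Plant: {Plant, A, C}.
Min-cut edges: Plant→B (3), A→D (2), C→City (4); capacity 3 + 2 + 4 = 9.
This cut is saturated, so no flow can exceed 9.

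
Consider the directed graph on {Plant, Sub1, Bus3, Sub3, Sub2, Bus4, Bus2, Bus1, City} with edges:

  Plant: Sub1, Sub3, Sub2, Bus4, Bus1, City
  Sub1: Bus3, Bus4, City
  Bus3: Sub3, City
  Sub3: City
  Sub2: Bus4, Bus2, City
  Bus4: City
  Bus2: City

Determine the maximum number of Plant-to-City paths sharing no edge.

5

Assign every edge capacity 1; by Menger, the answer equals the max flow.
Path Plant→City (+1); total 1.
Path Plant→Sub1→City (+1); total 2.
Path Plant→Sub3→City (+1); total 3.
Path Plant→Sub2→City (+1); total 4.
Path Plant→Bus4→City (+1); total 5.
No residual Plant→City path; max flow = 5.
Certifying cut of size 5: {Plant→Bus4, Plant→City, Plant→Sub1, Plant→Sub2, Plant→Sub3}.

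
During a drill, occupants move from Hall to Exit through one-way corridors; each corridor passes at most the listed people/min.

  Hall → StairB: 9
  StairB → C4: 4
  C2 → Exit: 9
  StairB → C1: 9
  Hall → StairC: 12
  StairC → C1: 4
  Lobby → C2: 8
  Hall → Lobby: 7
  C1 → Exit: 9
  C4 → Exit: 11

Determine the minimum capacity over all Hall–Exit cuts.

Augment Hall→Lobby→C2→Exit: bottleneck 7, flow now 7.
Augment Hall→StairC→C1→Exit: bottleneck 4, flow now 11.
Augment Hall→StairB→C1→Exit: bottleneck 5, flow now 16.
Augment Hall→StairB→C4→Exit: bottleneck 4, flow now 20.
No augmenting path remains; maximum flow = 20.
By max-flow min-cut, the minimum cut capacity equals the max flow.
In the residual graph, reachable from Hall: {Hall, StairC}.
Min-cut edges: Hall→Lobby (7), Hall→StairB (9), StairC→C1 (4); capacity 7 + 9 + 4 = 20.

20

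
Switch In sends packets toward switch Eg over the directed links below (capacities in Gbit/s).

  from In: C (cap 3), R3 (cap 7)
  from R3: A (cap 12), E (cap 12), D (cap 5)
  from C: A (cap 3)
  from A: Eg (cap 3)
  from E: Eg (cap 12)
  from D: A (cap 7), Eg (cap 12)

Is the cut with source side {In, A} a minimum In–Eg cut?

Given cut capacity: 7 + 3 + 3 = 13.
Augment In→R3→A→Eg: bottleneck 3, flow now 3.
Augment In→R3→E→Eg: bottleneck 4, flow now 7.
Augment In→C→A→R3→E→Eg: bottleneck 3, flow now 10. (uses reverse residual edge)
No augmenting path remains; maximum flow = 10.
In the residual graph, reachable from In: {In}.
Min-cut edges: In→R3 (7), In→C (3); capacity 7 + 3 = 10.
Cut capacity 13 exceeds the max flow 10, so it is not minimum.

No — its capacity is 13, but the minimum cut has capacity 10.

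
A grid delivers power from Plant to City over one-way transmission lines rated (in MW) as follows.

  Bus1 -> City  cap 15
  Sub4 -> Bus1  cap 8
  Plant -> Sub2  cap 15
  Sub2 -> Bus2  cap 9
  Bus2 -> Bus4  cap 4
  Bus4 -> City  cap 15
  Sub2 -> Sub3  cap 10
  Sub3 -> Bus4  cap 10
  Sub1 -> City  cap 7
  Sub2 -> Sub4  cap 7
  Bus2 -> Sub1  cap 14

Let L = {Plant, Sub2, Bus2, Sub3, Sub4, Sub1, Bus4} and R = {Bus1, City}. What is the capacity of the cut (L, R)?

30

Edges leaving {Plant, Sub2, Bus2, Sub3, Sub4, Sub1, Bus4}: Sub4→Bus1 (8), Sub1→City (7), Bus4→City (15).
Cut capacity = 8 + 7 + 15 = 30.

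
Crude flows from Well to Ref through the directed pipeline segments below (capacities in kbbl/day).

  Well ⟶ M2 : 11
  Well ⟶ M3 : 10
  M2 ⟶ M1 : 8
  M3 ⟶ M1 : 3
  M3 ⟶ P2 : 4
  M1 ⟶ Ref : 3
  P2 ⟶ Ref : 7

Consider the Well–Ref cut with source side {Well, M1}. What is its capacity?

24

Edges leaving {Well, M1}: Well→M2 (11), Well→M3 (10), M1→Ref (3).
Cut capacity = 11 + 10 + 3 = 24.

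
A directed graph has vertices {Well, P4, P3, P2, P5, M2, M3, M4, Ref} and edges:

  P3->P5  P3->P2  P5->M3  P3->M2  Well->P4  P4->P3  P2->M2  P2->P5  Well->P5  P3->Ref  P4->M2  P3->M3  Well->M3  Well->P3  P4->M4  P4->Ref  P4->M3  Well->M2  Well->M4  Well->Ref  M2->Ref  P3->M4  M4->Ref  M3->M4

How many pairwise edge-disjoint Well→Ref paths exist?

Assign every edge capacity 1; by Menger, the answer equals the max flow.
Path Well→Ref (+1); total 1.
Path Well→P4→Ref (+1); total 2.
Path Well→P3→Ref (+1); total 3.
Path Well→M2→Ref (+1); total 4.
Path Well→M4→Ref (+1); total 5.
No residual Well→Ref path; max flow = 5.
Certifying cut of size 5: {M4→Ref, Well→M2, Well→P3, Well→P4, Well→Ref}.

5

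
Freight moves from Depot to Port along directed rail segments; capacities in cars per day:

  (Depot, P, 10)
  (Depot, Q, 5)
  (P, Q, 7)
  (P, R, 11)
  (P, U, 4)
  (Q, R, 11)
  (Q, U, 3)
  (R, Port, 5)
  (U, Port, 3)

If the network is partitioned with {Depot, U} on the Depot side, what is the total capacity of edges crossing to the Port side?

Edges leaving {Depot, U}: Depot→P (10), Depot→Q (5), U→Port (3).
Cut capacity = 10 + 5 + 3 = 18.

18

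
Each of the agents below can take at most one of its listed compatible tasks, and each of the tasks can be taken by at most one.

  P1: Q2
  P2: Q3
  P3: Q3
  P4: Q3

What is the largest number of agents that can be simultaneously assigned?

2

Unit-capacity flow: source→left, listed edges, right→sink; max matching = max flow.
Augmenting path P1→Q2 (+1); matched 1.
Augmenting path P2→Q3 (+1); matched 2.
No augmenting path remains; maximum matching = 2.
König certificate: {P1, Q3} is a vertex cover of size 2 (every listed pair touches it), so no matching can be larger.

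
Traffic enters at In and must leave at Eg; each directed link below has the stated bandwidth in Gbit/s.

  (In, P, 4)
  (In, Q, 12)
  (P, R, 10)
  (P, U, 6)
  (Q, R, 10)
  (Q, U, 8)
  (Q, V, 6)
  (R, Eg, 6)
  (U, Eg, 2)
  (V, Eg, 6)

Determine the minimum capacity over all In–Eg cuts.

Augment In→P→R→Eg: bottleneck 4, flow now 4.
Augment In→Q→R→Eg: bottleneck 2, flow now 6.
Augment In→Q→U→Eg: bottleneck 2, flow now 8.
Augment In→Q→V→Eg: bottleneck 6, flow now 14.
No augmenting path remains; maximum flow = 14.
By max-flow min-cut, the minimum cut capacity equals the max flow.
In the residual graph, reachable from In: {In, P, Q, R, U}.
Min-cut edges: Q→V (6), R→Eg (6), U→Eg (2); capacity 6 + 6 + 2 = 14.

14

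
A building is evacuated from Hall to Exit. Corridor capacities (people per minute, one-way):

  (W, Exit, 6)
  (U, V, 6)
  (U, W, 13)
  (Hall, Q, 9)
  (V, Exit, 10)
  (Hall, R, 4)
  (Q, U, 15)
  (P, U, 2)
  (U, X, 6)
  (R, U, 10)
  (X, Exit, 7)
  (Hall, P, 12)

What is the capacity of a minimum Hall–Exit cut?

Augment Hall→P→U→V→Exit: bottleneck 2, flow now 2.
Augment Hall→Q→U→V→Exit: bottleneck 4, flow now 6.
Augment Hall→Q→U→W→Exit: bottleneck 5, flow now 11.
Augment Hall→R→U→W→Exit: bottleneck 1, flow now 12.
Augment Hall→R→U→X→Exit: bottleneck 3, flow now 15.
No augmenting path remains; maximum flow = 15.
By max-flow min-cut, the minimum cut capacity equals the max flow.
In the residual graph, reachable from Hall: {Hall, P}.
Min-cut edges: Hall→Q (9), Hall→R (4), P→U (2); capacity 9 + 4 + 2 = 15.

15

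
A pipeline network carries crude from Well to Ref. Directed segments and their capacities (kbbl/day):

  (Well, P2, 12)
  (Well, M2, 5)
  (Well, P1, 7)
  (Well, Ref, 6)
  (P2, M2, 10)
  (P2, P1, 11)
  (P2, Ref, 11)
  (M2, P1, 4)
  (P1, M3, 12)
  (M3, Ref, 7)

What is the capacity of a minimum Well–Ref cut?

24

Augment Well→Ref: bottleneck 6, flow now 6.
Augment Well→P2→Ref: bottleneck 11, flow now 17.
Augment Well→P1→M3→Ref: bottleneck 7, flow now 24.
No augmenting path remains; maximum flow = 24.
By max-flow min-cut, the minimum cut capacity equals the max flow.
In the residual graph, reachable from Well: {Well, P2, M2, P1, M3}.
Min-cut edges: Well→Ref (6), P2→Ref (11), M3→Ref (7); capacity 6 + 11 + 7 = 24.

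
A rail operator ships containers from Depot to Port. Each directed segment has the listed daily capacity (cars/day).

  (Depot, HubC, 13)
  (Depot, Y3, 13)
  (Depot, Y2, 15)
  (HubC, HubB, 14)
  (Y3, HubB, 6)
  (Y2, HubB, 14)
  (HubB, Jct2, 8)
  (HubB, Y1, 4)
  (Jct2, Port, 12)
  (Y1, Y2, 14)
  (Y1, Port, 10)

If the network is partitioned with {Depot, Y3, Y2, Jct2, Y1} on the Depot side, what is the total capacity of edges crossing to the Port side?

55

Edges leaving {Depot, Y3, Y2, Jct2, Y1}: Depot→HubC (13), Y3→HubB (6), Y2→HubB (14), Jct2→Port (12), Y1→Port (10).
Cut capacity = 13 + 6 + 14 + 12 + 10 = 55.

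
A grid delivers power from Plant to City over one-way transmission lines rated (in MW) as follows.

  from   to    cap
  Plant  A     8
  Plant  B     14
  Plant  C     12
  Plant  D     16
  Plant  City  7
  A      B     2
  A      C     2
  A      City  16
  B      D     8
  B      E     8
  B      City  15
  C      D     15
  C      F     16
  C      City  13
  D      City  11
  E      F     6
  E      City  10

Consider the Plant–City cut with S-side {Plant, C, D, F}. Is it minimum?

No — its capacity is 53, but the minimum cut has capacity 52.

Given cut capacity: 8 + 14 + 7 + 13 + 11 = 53.
Augment Plant→City: bottleneck 7, flow now 7.
Augment Plant→A→City: bottleneck 8, flow now 15.
Augment Plant→B→City: bottleneck 14, flow now 29.
Augment Plant→C→City: bottleneck 12, flow now 41.
Augment Plant→D→City: bottleneck 11, flow now 52.
No augmenting path remains; maximum flow = 52.
In the residual graph, reachable from Plant: {Plant, D}.
Min-cut edges: Plant→A (8), Plant→B (14), Plant→C (12), Plant→City (7), D→City (11); capacity 8 + 14 + 12 + 7 + 11 = 52.
Cut capacity 53 exceeds the max flow 52, so it is not minimum.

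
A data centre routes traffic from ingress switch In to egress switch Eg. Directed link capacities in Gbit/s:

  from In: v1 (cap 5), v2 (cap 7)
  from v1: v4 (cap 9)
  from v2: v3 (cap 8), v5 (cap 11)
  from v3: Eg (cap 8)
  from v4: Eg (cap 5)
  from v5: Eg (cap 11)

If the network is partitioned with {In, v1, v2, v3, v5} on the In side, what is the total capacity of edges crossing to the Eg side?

Edges leaving {In, v1, v2, v3, v5}: v1→v4 (9), v3→Eg (8), v5→Eg (11).
Cut capacity = 9 + 8 + 11 = 28.

28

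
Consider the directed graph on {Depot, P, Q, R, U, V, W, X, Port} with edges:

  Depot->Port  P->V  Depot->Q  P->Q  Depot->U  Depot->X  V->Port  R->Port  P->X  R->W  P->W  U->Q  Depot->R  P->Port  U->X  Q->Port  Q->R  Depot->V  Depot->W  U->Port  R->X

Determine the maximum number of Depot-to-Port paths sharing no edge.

Assign every edge capacity 1; by Menger, the answer equals the max flow.
Path Depot→Port (+1); total 1.
Path Depot→Q→Port (+1); total 2.
Path Depot→R→Port (+1); total 3.
Path Depot→U→Port (+1); total 4.
Path Depot→V→Port (+1); total 5.
No residual Depot→Port path; max flow = 5.
Certifying cut of size 5: {Depot→Port, Depot→Q, Depot→R, Depot→U, Depot→V}.

5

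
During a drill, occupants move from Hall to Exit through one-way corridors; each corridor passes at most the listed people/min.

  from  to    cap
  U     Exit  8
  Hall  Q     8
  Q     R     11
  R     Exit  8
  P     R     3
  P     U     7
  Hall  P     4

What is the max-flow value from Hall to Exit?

Augment Hall→P→R→Exit: bottleneck 3, flow now 3.
Augment Hall→P→U→Exit: bottleneck 1, flow now 4.
Augment Hall→Q→R→Exit: bottleneck 5, flow now 9.
Augment Hall→Q→R→P→U→Exit: bottleneck 3, flow now 12. (uses reverse residual edge)
No augmenting path remains; maximum flow = 12.
In the residual graph, reachable from Hall: {Hall}.
Min-cut edges: Hall→P (4), Hall→Q (8); capacity 4 + 8 = 12.
This cut is saturated, so no flow can exceed 12.

12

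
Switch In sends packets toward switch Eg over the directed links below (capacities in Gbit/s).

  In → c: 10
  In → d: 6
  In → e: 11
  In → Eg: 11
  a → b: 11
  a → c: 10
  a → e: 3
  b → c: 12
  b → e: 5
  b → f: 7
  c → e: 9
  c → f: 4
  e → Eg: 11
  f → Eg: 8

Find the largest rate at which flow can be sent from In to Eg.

26

Augment In→Eg: bottleneck 11, flow now 11.
Augment In→e→Eg: bottleneck 11, flow now 22.
Augment In→c→f→Eg: bottleneck 4, flow now 26.
No augmenting path remains; maximum flow = 26.
In the residual graph, reachable from In: {In, c, d, e}.
Min-cut edges: In→Eg (11), c→f (4), e→Eg (11); capacity 11 + 4 + 11 = 26.
This cut is saturated, so no flow can exceed 26.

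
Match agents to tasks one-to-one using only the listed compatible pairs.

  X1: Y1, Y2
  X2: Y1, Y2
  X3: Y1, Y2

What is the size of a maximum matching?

Unit-capacity flow: source→left, listed edges, right→sink; max matching = max flow.
Augmenting path X1→Y1 (+1); matched 1.
Augmenting path X2→Y2 (+1); matched 2.
No augmenting path remains; maximum matching = 2.
König certificate: {Y1, Y2} is a vertex cover of size 2 (every listed pair touches it), so no matching can be larger.

2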